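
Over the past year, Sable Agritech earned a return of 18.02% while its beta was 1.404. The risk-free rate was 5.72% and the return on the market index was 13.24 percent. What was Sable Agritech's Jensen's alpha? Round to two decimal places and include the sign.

+1.74%

Market excess return = 13.24% − 5.72% = 7.52%
CAPM benchmark = R_f + β(R_m − R_f) = 5.72% + 1.404 × 7.52% = 16.27808%
α = actual − benchmark = 18.02% − 16.27808% = +1.74%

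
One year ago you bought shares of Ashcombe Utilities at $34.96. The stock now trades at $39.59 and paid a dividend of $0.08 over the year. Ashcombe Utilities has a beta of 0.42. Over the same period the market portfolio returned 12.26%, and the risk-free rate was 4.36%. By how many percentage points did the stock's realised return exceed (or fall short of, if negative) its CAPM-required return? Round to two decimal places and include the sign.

Realised HPR = (P1 + D1 − P0) / P0 = (39.59 + 0.08 − 34.96) / 34.96 = 4.71 / 34.96 = 13.4725%
MRP = 12.26% − 4.36% = 7.90%
CAPM required = R_f + β·MRP = 4.36% + 0.42 × 7.90% = 7.6780%
α = realised − required = 13.4725% − 7.6780% = +5.79%

+5.79%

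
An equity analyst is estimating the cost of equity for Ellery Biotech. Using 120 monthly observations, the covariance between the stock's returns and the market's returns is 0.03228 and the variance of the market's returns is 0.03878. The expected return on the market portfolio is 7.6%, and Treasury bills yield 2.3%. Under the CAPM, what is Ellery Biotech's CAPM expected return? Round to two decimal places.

6.71%

β = Cov(R_i, R_m) / Var(R_m) = 0.03228 / 0.03878 = 0.8324
MRP = 7.6% − 2.3% = 5.30%
E(R) = R_f + β × MRP = 2.3% + 0.8324 × 5.3% = 6.71%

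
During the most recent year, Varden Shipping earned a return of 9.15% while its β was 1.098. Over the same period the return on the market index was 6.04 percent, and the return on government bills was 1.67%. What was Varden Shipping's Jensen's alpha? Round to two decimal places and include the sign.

+2.68%

Market excess return = 6.04% − 1.67% = 4.37%
CAPM benchmark = R_f + β(R_m − R_f) = 1.67% + 1.098 × 4.37% = 6.46826%
α = actual − benchmark = 9.15% − 6.46826% = +2.68%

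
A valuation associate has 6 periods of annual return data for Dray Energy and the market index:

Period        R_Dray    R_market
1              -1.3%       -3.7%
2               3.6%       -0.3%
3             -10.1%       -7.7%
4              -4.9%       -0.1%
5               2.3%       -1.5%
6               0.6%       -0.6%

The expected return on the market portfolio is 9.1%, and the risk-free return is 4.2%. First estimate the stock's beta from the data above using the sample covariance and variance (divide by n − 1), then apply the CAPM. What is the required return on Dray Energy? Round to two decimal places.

Mean R_i = (-1.3 + 3.6 − 10.1 − 4.9 + 2.3 + 0.6) / 6 = -1.6333%
Mean R_m = (-3.7 − 0.3 − 7.7 − 0.1 − 1.5 − 0.6) / 6 = -2.3167%
Σ(R_i − R̄_i)(R_m − R̄_m) = 55.4767  ⇒  Cov = 55.4767 / 5 = 11.0953
Σ(R_m − R̄_m)² = 43.4883  ⇒  Var(R_m) = 43.4883 / 5 = 8.6977
β = Cov / Var(R_m) = 11.0953 / 8.6977 = 1.2757
MRP = 9.1% − 4.2% = 4.90%
E(R) = R_f + β × MRP = 4.2% + 1.2757 × 4.9% = 10.45%

10.45%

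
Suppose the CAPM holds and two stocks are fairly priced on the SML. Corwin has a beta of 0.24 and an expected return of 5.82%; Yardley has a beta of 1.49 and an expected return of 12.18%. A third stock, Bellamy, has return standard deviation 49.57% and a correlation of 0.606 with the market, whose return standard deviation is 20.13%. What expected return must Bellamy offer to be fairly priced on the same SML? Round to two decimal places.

12.19%

MRP = (12.18% − 5.82%) / (1.49 − 0.24) = 5.0880%
R_f = 5.82% − 0.24 × 5.0880% = 4.5989%
β_Bellamy = ρ·σ_i/σ_m = 0.606 × 49.57 / 20.13 = 1.4923
E(R_Bellamy) = R_f + β × MRP = 4.5989% + 1.4923 × 5.0880% = 12.19%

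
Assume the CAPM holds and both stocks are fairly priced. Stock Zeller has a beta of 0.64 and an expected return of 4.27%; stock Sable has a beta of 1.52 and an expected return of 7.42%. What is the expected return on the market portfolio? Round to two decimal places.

5.56%

Both satisfy E(R) = R_f + β·MRP, so the slope of the SML is
MRP = (7.42% − 4.27%) / (1.52 − 0.64) = 3.15% / 0.88 = 3.5795%
R_f = E(R_Zeller) − β_Zeller·MRP = 4.27% − 0.64 × 3.5795% = 1.9791%
E(R_m) = R_f + MRP = 1.9791% + 3.5795% = 5.56%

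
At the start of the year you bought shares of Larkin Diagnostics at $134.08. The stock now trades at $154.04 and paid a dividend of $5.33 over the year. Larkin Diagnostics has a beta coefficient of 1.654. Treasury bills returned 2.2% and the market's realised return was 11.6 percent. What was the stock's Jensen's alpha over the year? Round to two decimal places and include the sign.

+1.11%

Realised HPR = (P1 + D1 − P0) / P0 = (154.04 + 5.33 − 134.08) / 134.08 = 25.29 / 134.08 = 18.8619%
MRP = 11.6% − 2.2% = 9.40%
CAPM required = R_f + β·MRP = 2.2% + 1.654 × 9.4% = 17.7476%
α = realised − required = 18.8619% − 17.7476% = +1.11%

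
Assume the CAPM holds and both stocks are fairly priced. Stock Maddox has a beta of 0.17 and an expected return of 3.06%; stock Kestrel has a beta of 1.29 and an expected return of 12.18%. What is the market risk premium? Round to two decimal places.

8.14%

Both satisfy E(R) = R_f + β·MRP, so the slope of the SML is
MRP = (12.18% − 3.06%) / (1.29 − 0.17) = 9.12% / 1.12 = 8.1429%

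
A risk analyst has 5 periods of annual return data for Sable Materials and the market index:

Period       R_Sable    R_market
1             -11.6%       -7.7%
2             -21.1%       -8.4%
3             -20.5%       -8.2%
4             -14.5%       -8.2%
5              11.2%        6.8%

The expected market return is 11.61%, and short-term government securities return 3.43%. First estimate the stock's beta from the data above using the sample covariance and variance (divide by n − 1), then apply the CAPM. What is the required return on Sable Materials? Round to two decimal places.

Mean R_i = (-11.6 − 21.1 − 20.5 − 14.5 + 11.2) / 5 = -11.3000%
Mean R_m = (-7.7 − 8.4 − 8.2 − 8.2 + 6.8) / 5 = -5.1400%
Σ(R_i − R̄_i)(R_m − R̄_m) = 339.3100  ⇒  Cov = 339.3100 / 4 = 84.8275
Σ(R_m − R̄_m)² = 178.4720  ⇒  Var(R_m) = 178.4720 / 4 = 44.6180
β = Cov / Var(R_m) = 84.8275 / 44.6180 = 1.9012
MRP = 11.61% − 3.43% = 8.18%
E(R) = R_f + β × MRP = 3.43% + 1.9012 × 8.18% = 18.98%

18.98%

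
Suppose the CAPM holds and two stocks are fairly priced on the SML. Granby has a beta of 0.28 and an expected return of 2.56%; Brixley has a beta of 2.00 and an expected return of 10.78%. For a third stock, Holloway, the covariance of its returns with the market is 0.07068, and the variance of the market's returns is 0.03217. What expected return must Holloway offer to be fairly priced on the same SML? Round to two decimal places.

11.72%

MRP = (10.78% − 2.56%) / (2.00 − 0.28) = 4.7791%
R_f = 2.56% − 0.28 × 4.7791% = 1.2219%
β_Holloway = Cov / Var(R_m) = 0.07068 / 0.03217 = 2.1971
E(R_Holloway) = R_f + β × MRP = 1.2219% + 2.1971 × 4.7791% = 11.72%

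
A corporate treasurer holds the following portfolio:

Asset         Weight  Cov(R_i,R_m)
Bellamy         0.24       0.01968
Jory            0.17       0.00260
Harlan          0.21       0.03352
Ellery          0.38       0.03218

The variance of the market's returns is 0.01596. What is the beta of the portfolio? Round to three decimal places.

β_Bellamy = 0.01968 / 0.01596 = 1.2331
β_Jory = 0.00260 / 0.01596 = 0.1629
β_Harlan = 0.03352 / 0.01596 = 2.1003
β_Ellery = 0.03218 / 0.01596 = 2.0163
β_P = Σ w_i β_i = 0.24×1.2331 + 0.17×0.1629 + 0.21×2.1003 + 0.38×2.0163 = 1.5309

1.531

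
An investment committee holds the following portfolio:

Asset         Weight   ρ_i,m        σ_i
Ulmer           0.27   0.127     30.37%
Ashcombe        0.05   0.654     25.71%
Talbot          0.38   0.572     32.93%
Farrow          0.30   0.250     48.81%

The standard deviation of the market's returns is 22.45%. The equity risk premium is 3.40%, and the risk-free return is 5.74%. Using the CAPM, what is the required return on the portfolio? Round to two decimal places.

β_Ulmer = 0.127 × 30.37% / 22.45% = 0.1718
β_Ashcombe = 0.654 × 25.71% / 22.45% = 0.7490
β_Talbot = 0.572 × 32.93% / 22.45% = 0.8390
β_Farrow = 0.250 × 48.81% / 22.45% = 0.5435
β_P = Σ w_i β_i = 0.27×0.1718 + 0.05×0.7490 + 0.38×0.8390 + 0.30×0.5435 = 0.5657
E(R_P) = R_f + β_P × MRP = 5.74% + 0.5657 × 3.40% = 7.66%

7.66%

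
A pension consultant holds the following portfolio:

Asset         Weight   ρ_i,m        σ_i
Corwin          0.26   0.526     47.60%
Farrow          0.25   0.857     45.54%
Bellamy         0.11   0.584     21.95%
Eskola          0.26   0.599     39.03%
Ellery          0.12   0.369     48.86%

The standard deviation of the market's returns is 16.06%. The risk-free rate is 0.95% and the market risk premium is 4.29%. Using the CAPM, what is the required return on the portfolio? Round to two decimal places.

β_Corwin = 0.526 × 47.60% / 16.06% = 1.5590
β_Farrow = 0.857 × 45.54% / 16.06% = 2.4301
β_Bellamy = 0.584 × 21.95% / 16.06% = 0.7982
β_Eskola = 0.599 × 39.03% / 16.06% = 1.4557
β_Ellery = 0.369 × 48.86% / 16.06% = 1.1226
β_P = Σ w_i β_i = 0.26×1.5590 + 0.25×2.4301 + 0.11×0.7982 + 0.26×1.4557 + 0.12×1.1226 = 1.6139
E(R_P) = R_f + β_P × MRP = 0.95% + 1.6139 × 4.29% = 7.87%

7.87%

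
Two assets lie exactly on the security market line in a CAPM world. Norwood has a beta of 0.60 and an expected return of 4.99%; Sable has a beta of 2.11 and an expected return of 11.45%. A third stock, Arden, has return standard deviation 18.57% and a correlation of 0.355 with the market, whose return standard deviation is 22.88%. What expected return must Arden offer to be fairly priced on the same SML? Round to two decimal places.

3.66%

MRP = (11.45% − 4.99%) / (2.11 − 0.60) = 4.2781%
R_f = 4.99% − 0.60 × 4.2781% = 2.4231%
β_Arden = ρ·σ_i/σ_m = 0.355 × 18.57 / 22.88 = 0.2881
E(R_Arden) = R_f + β × MRP = 2.4231% + 0.2881 × 4.2781% = 3.66%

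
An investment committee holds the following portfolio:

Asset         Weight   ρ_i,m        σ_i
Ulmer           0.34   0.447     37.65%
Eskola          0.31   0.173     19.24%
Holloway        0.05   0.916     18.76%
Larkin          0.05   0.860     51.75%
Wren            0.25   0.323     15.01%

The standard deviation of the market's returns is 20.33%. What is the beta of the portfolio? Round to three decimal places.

0.544

β_Ulmer = 0.447 × 37.65% / 20.33% = 0.8278
β_Eskola = 0.173 × 19.24% / 20.33% = 0.1637
β_Holloway = 0.916 × 18.76% / 20.33% = 0.8453
β_Larkin = 0.860 × 51.75% / 20.33% = 2.1891
β_Wren = 0.323 × 15.01% / 20.33% = 0.2385
β_P = Σ w_i β_i = 0.34×0.8278 + 0.31×0.1637 + 0.05×0.8453 + 0.05×2.1891 + 0.25×0.2385 = 0.5435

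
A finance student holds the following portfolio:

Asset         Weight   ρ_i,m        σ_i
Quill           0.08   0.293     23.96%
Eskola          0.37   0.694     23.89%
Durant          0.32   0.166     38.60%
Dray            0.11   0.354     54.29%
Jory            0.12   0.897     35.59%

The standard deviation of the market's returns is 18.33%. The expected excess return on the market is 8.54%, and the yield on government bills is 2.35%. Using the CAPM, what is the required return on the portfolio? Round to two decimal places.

9.19%

β_Quill = 0.293 × 23.96% / 18.33% = 0.3830
β_Eskola = 0.694 × 23.89% / 18.33% = 0.9045
β_Durant = 0.166 × 38.60% / 18.33% = 0.3496
β_Dray = 0.354 × 54.29% / 18.33% = 1.0485
β_Jory = 0.897 × 35.59% / 18.33% = 1.7416
β_P = Σ w_i β_i = 0.08×0.3830 + 0.37×0.9045 + 0.32×0.3496 + 0.11×1.0485 + 0.12×1.7416 = 0.8015
E(R_P) = R_f + β_P × MRP = 2.35% + 0.8015 × 8.54% = 9.19%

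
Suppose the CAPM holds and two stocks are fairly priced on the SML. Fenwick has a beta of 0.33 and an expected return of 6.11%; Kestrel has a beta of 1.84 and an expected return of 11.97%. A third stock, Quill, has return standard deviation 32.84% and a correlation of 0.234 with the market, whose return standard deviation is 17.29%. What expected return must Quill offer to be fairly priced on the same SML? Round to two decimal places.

MRP = (11.97% − 6.11%) / (1.84 − 0.33) = 3.8808%
R_f = 6.11% − 0.33 × 3.8808% = 4.8293%
β_Quill = ρ·σ_i/σ_m = 0.234 × 32.84 / 17.29 = 0.4445
E(R_Quill) = R_f + β × MRP = 4.8293% + 0.4445 × 3.8808% = 6.55%

6.55%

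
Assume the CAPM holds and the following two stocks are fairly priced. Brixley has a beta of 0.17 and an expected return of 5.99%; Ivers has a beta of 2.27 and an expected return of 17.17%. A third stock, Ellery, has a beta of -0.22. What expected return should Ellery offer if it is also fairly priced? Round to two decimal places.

3.91%

MRP (SML slope) = (17.17% − 5.99%) / (2.27 − 0.17) = 11.18% / 2.10 = 5.3238%
R_f (intercept) = 5.99% − 0.17 × 5.3238% = 5.0850%
E(R_Ellery) = R_f + β × MRP = 5.0850% + -0.22 × 5.3238% = 3.91%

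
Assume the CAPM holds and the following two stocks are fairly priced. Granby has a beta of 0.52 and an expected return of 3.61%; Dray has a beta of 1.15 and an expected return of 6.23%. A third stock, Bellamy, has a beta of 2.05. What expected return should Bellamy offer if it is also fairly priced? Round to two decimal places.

MRP (SML slope) = (6.23% − 3.61%) / (1.15 − 0.52) = 2.62% / 0.63 = 4.1587%
R_f (intercept) = 3.61% − 0.52 × 4.1587% = 1.4475%
E(R_Bellamy) = R_f + β × MRP = 1.4475% + 2.05 × 4.1587% = 9.97%

9.97%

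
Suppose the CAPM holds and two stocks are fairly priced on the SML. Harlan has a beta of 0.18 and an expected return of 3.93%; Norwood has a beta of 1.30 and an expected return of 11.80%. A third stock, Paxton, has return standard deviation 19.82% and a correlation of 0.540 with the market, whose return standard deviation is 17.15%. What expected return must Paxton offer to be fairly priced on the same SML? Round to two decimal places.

MRP = (11.80% − 3.93%) / (1.30 − 0.18) = 7.0268%
R_f = 3.93% − 0.18 × 7.0268% = 2.6652%
β_Paxton = ρ·σ_i/σ_m = 0.540 × 19.82 / 17.15 = 0.6241
E(R_Paxton) = R_f + β × MRP = 2.6652% + 0.6241 × 7.0268% = 7.05%

7.05%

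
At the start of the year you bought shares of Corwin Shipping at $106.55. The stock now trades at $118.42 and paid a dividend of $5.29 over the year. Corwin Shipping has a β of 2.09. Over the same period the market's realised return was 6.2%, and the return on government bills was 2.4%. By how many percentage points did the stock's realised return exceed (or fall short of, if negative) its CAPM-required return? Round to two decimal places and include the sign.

+5.76%

Realised HPR = (P1 + D1 − P0) / P0 = (118.42 + 5.29 − 106.55) / 106.55 = 17.16 / 106.55 = 16.1051%
MRP = 6.2% − 2.4% = 3.80%
CAPM required = R_f + β·MRP = 2.4% + 2.09 × 3.8% = 10.3420%
α = realised − required = 16.1051% − 10.3420% = +5.76%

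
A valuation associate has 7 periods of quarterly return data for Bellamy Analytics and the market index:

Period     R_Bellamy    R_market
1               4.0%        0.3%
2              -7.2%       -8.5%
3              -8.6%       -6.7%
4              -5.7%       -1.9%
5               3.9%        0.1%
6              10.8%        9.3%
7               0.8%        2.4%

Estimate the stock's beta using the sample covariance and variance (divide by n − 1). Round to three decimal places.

Mean R_i = (4.0 − 7.2 − 8.6 − 5.7 + 3.9 + 10.8 + 0.8) / 7 = -0.2857%
Mean R_m = (0.3 − 8.5 − 6.7 − 1.9 + 0.1 + 9.3 + 2.4) / 7 = -0.7143%
Σ(R_i − R̄_i)(R_m − R̄_m) = 232.1714  ⇒  Cov = 232.1714 / 6 = 38.6952
Σ(R_m − R̄_m)² = 209.5286  ⇒  Var(R_m) = 209.5286 / 6 = 34.9214
β = Cov / Var(R_m) = 38.6952 / 34.9214 = 1.1081

1.108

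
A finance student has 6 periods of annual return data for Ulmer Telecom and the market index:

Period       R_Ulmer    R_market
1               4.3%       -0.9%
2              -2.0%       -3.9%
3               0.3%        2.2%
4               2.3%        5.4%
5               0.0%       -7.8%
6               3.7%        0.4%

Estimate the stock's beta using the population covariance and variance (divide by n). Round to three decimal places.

Mean R_i = (4.3 − 2.0 + 0.3 + 2.3 + 0.0 + 3.7) / 6 = 1.4333%
Mean R_m = (-0.9 − 3.9 + 2.2 + 5.4 − 7.8 + 0.4) / 6 = -0.7667%
Σ(R_i − R̄_i)(R_m − R̄_m) = 25.0833  ⇒  Cov = 25.0833 / 6 = 4.1806
Σ(R_m − R̄_m)² = 107.4933  ⇒  Var(R_m) = 107.4933 / 6 = 17.9156
β = Cov / Var(R_m) = 4.1806 / 17.9156 = 0.2333

0.233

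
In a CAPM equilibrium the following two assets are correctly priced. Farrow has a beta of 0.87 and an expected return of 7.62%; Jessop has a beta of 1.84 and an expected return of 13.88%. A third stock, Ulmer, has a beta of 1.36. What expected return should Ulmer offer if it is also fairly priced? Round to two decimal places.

MRP (SML slope) = (13.88% − 7.62%) / (1.84 − 0.87) = 6.26% / 0.97 = 6.4536%
R_f (intercept) = 7.62% − 0.87 × 6.4536% = 2.0054%
E(R_Ulmer) = R_f + β × MRP = 2.0054% + 1.36 × 6.4536% = 10.78%

10.78%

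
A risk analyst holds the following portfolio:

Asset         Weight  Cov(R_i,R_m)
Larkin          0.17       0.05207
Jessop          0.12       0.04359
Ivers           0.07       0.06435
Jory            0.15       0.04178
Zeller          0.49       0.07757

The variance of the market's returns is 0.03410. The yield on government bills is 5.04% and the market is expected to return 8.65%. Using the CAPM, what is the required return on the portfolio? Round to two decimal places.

β_Larkin = 0.05207 / 0.03410 = 1.5270
β_Jessop = 0.04359 / 0.03410 = 1.2783
β_Ivers = 0.06435 / 0.03410 = 1.8871
β_Jory = 0.04178 / 0.03410 = 1.2252
β_Zeller = 0.07757 / 0.03410 = 2.2748
β_P = Σ w_i β_i = 0.17×1.5270 + 0.12×1.2783 + 0.07×1.8871 + 0.15×1.2252 + 0.49×2.2748 = 1.8435
MRP = 8.65% − 5.04% = 3.61%
E(R_P) = R_f + β_P × MRP = 5.04% + 1.8435 × 3.61% = 11.70%

11.70%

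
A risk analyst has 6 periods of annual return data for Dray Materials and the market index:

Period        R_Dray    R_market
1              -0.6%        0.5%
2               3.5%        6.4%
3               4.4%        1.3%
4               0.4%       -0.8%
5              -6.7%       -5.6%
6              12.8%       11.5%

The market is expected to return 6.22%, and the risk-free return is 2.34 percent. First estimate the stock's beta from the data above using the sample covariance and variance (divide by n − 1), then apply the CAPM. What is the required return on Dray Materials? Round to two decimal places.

6.31%

Mean R_i = (-0.6 + 3.5 + 4.4 + 0.4 − 6.7 + 12.8) / 6 = 2.3000%
Mean R_m = (0.5 + 6.4 + 1.3 − 0.8 − 5.6 + 11.5) / 6 = 2.2167%
Σ(R_i − R̄_i)(R_m − R̄_m) = 181.6300  ⇒  Cov = 181.6300 / 5 = 36.3260
Σ(R_m − R̄_m)² = 177.6683  ⇒  Var(R_m) = 177.6683 / 5 = 35.5337
β = Cov / Var(R_m) = 36.3260 / 35.5337 = 1.0223
MRP = 6.22% − 2.34% = 3.88%
E(R) = R_f + β × MRP = 2.34% + 1.0223 × 3.88% = 6.31%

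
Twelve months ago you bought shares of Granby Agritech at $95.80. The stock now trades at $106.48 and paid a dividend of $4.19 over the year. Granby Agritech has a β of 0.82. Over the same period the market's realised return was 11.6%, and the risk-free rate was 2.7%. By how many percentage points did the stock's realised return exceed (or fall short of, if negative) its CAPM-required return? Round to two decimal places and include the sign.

Realised HPR = (P1 + D1 − P0) / P0 = (106.48 + 4.19 − 95.80) / 95.80 = 14.87 / 95.80 = 15.5219%
MRP = 11.6% − 2.7% = 8.90%
CAPM required = R_f + β·MRP = 2.7% + 0.82 × 8.9% = 9.9980%
α = realised − required = 15.5219% − 9.9980% = +5.52%

+5.52%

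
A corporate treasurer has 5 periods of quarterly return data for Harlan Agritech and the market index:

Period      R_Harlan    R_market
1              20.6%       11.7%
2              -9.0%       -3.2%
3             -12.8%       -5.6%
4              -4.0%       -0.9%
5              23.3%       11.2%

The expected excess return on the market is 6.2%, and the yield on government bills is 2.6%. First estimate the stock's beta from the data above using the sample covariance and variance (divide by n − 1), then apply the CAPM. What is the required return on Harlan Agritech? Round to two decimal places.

Mean R_i = (20.6 − 9.0 − 12.8 − 4.0 + 23.3) / 5 = 3.6200%
Mean R_m = (11.7 − 3.2 − 5.6 − 0.9 + 11.2) / 5 = 2.6400%
Σ(R_i − R̄_i)(R_m − R̄_m) = 558.2760  ⇒  Cov = 558.2760 / 4 = 139.5690
Σ(R_m − R̄_m)² = 269.8920  ⇒  Var(R_m) = 269.8920 / 4 = 67.4730
β = Cov / Var(R_m) = 139.5690 / 67.4730 = 2.0685
E(R) = R_f + β × MRP = 2.6% + 2.0685 × 6.2% = 15.42%

15.42%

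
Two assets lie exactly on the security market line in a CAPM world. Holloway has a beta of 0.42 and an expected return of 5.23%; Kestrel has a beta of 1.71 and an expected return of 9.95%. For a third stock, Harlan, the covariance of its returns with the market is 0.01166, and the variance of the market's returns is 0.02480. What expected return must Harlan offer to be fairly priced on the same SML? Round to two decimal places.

MRP = (9.95% − 5.23%) / (1.71 − 0.42) = 3.6589%
R_f = 5.23% − 0.42 × 3.6589% = 3.6933%
β_Harlan = Cov / Var(R_m) = 0.01166 / 0.02480 = 0.4702
E(R_Harlan) = R_f + β × MRP = 3.6933% + 0.4702 × 3.6589% = 5.41%

5.41%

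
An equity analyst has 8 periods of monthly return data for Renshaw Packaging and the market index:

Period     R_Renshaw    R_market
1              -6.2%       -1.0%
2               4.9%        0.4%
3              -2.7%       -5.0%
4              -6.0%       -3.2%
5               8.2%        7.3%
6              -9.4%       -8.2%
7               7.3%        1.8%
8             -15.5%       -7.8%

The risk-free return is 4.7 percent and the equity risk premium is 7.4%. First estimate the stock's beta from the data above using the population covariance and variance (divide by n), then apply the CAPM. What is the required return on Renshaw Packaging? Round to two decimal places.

15.35%

Mean R_i = (-6.2 + 4.9 − 2.7 − 6.0 + 8.2 − 9.4 + 7.3 − 15.5) / 8 = -2.4250%
Mean R_m = (-1.0 + 0.4 − 5.0 − 3.2 + 7.3 − 8.2 + 1.8 − 7.8) / 8 = -1.9625%
Σ(R_i − R̄_i)(R_m − R̄_m) = 273.7675  ⇒  Cov = 273.7675 / 8 = 34.2209
Σ(R_m − R̄_m)² = 190.1988  ⇒  Var(R_m) = 190.1988 / 8 = 23.7749
β = Cov / Var(R_m) = 34.2209 / 23.7749 = 1.4394
E(R) = R_f + β × MRP = 4.7% + 1.4394 × 7.4% = 15.35%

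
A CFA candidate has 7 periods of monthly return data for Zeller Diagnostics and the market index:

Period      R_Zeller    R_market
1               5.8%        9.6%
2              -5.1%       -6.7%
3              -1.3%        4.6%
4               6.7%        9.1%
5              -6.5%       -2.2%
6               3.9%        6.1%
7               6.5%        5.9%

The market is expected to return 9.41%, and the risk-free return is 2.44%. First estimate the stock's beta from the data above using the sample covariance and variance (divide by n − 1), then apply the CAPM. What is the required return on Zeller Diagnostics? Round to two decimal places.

8.30%

Mean R_i = (5.8 − 5.1 − 1.3 + 6.7 − 6.5 + 3.9 + 6.5) / 7 = 1.4286%
Mean R_m = (9.6 − 6.7 + 4.6 + 9.1 − 2.2 + 6.1 + 5.9) / 7 = 3.7714%
Σ(R_i − R̄_i)(R_m − R̄_m) = 183.5657  ⇒  Cov = 183.5657 / 6 = 30.5943
Σ(R_m − R̄_m)² = 218.3143  ⇒  Var(R_m) = 218.3143 / 6 = 36.3857
β = Cov / Var(R_m) = 30.5943 / 36.3857 = 0.8408
MRP = 9.41% − 2.44% = 6.97%
E(R) = R_f + β × MRP = 2.44% + 0.8408 × 6.97% = 8.30%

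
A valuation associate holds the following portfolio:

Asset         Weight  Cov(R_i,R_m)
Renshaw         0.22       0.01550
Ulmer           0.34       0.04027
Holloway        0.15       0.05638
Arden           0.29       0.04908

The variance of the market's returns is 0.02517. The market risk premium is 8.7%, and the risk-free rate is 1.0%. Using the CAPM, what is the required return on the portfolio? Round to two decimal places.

β_Renshaw = 0.01550 / 0.02517 = 0.6158
β_Ulmer = 0.04027 / 0.02517 = 1.5999
β_Holloway = 0.05638 / 0.02517 = 2.2400
β_Arden = 0.04908 / 0.02517 = 1.9499
β_P = Σ w_i β_i = 0.22×0.6158 + 0.34×1.5999 + 0.15×2.2400 + 0.29×1.9499 = 1.5809
E(R_P) = R_f + β_P × MRP = 1.0% + 1.5809 × 8.7% = 14.75%

14.75%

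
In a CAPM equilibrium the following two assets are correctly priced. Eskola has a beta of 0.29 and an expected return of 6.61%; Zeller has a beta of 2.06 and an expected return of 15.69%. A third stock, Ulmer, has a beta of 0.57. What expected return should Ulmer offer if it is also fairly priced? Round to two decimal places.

MRP (SML slope) = (15.69% − 6.61%) / (2.06 − 0.29) = 9.08% / 1.77 = 5.1299%
R_f (intercept) = 6.61% − 0.29 × 5.1299% = 5.1223%
E(R_Ulmer) = R_f + β × MRP = 5.1223% + 0.57 × 5.1299% = 8.05%

8.05%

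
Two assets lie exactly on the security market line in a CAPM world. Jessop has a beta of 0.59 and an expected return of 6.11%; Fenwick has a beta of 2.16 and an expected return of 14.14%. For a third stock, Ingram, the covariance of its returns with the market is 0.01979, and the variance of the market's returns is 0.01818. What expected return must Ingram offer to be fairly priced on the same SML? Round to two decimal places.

8.66%

MRP = (14.14% − 6.11%) / (2.16 − 0.59) = 5.1146%
R_f = 6.11% − 0.59 × 5.1146% = 3.0924%
β_Ingram = Cov / Var(R_m) = 0.01979 / 0.01818 = 1.0886
E(R_Ingram) = R_f + β × MRP = 3.0924% + 1.0886 × 5.1146% = 8.66%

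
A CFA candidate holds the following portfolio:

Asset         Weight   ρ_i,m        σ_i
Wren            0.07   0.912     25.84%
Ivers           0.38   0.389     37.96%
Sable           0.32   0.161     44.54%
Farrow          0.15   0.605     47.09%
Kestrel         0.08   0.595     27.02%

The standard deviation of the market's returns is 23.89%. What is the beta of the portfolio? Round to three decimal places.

0.633

β_Wren = 0.912 × 25.84% / 23.89% = 0.9864
β_Ivers = 0.389 × 37.96% / 23.89% = 0.6181
β_Sable = 0.161 × 44.54% / 23.89% = 0.3002
β_Farrow = 0.605 × 47.09% / 23.89% = 1.1925
β_Kestrel = 0.595 × 27.02% / 23.89% = 0.6730
β_P = Σ w_i β_i = 0.07×0.9864 + 0.38×0.6181 + 0.32×0.3002 + 0.15×1.1925 + 0.08×0.6730 = 0.6327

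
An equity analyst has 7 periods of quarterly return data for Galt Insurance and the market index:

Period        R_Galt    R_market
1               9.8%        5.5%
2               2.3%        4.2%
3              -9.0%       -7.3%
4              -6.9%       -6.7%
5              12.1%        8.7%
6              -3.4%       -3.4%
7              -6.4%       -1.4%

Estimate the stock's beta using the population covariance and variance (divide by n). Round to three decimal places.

1.280

Mean R_i = (9.8 + 2.3 − 9.0 − 6.9 + 12.1 − 3.4 − 6.4) / 7 = -0.2143%
Mean R_m = (5.5 + 4.2 − 7.3 − 6.7 + 8.7 − 3.4 − 1.4) / 7 = -0.0571%
Σ(R_i − R̄_i)(R_m − R̄_m) = 301.1943  ⇒  Cov = 301.1943 / 7 = 43.0278
Σ(R_m − R̄_m)² = 235.2571  ⇒  Var(R_m) = 235.2571 / 7 = 33.6082
β = Cov / Var(R_m) = 43.0278 / 33.6082 = 1.2803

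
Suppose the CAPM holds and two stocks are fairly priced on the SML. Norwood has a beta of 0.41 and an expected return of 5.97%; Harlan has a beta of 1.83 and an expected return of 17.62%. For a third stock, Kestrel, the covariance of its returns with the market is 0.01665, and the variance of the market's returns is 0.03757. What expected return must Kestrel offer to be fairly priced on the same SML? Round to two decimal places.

6.24%

MRP = (17.62% − 5.97%) / (1.83 − 0.41) = 8.2042%
R_f = 5.97% − 0.41 × 8.2042% = 2.6063%
β_Kestrel = Cov / Var(R_m) = 0.01665 / 0.03757 = 0.4432
E(R_Kestrel) = R_f + β × MRP = 2.6063% + 0.4432 × 8.2042% = 6.24%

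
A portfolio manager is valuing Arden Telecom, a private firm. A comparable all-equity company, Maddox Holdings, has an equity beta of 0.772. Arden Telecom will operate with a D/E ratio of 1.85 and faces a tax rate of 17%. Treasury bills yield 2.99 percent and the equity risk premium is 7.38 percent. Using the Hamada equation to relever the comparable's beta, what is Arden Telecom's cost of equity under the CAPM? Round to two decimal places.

β_L = β_U × [1 + (1 − t)(D/E)] = 0.772 × [1 + (1 − 0.17) × 1.85]
    = 0.772 × [1 + 0.83 × 1.85] = 0.772 × 2.5355 = 1.9574
E(R) = R_f + β_L × MRP = 2.99% + 1.9574 × 7.38% = 17.44%

17.44%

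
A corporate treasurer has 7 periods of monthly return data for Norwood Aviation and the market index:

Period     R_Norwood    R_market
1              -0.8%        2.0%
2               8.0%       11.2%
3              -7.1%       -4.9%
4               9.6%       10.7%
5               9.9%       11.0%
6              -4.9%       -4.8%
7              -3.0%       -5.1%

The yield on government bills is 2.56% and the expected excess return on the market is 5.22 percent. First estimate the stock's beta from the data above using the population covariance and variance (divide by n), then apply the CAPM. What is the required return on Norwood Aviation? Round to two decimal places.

7.22%

Mean R_i = (-0.8 + 8.0 − 7.1 + 9.6 + 9.9 − 4.9 − 3.0) / 7 = 1.6714%
Mean R_m = (2.0 + 11.2 − 4.9 + 10.7 + 11.0 − 4.8 − 5.1) / 7 = 2.8714%
Σ(R_i − R̄_i)(R_m − R̄_m) = 339.6343  ⇒  Cov = 339.6343 / 7 = 48.5192
Σ(R_m − R̄_m)² = 380.2743  ⇒  Var(R_m) = 380.2743 / 7 = 54.3249
β = Cov / Var(R_m) = 48.5192 / 54.3249 = 0.8931
E(R) = R_f + β × MRP = 2.56% + 0.8931 × 5.22% = 7.22%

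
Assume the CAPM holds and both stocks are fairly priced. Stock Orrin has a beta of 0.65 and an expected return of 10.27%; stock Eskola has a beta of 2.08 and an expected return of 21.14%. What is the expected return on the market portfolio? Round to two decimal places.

Both satisfy E(R) = R_f + β·MRP, so the slope of the SML is
MRP = (21.14% − 10.27%) / (2.08 − 0.65) = 10.87% / 1.43 = 7.6014%
R_f = E(R_Orrin) − β_Orrin·MRP = 10.27% − 0.65 × 7.6014% = 5.3291%
E(R_m) = R_f + MRP = 5.3291% + 7.6014% = 12.93%

12.93%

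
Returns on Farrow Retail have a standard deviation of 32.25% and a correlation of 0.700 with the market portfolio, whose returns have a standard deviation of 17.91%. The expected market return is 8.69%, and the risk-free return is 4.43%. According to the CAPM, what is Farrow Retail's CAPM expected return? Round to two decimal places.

9.80%

β = ρ × σ_i / σ_m = 0.700 × 32.25% / 17.91% = 1.2605
MRP = 8.69% − 4.43% = 4.26%
E(R) = 4.43% + 1.2605 × 4.26% = 9.80%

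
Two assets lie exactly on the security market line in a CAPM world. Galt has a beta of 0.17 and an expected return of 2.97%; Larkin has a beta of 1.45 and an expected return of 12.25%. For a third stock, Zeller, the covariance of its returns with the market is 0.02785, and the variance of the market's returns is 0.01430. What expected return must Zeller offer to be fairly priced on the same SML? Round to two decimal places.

MRP = (12.25% − 2.97%) / (1.45 − 0.17) = 7.2500%
R_f = 2.97% − 0.17 × 7.2500% = 1.7375%
β_Zeller = Cov / Var(R_m) = 0.02785 / 0.01430 = 1.9476
E(R_Zeller) = R_f + β × MRP = 1.7375% + 1.9476 × 7.2500% = 15.86%

15.86%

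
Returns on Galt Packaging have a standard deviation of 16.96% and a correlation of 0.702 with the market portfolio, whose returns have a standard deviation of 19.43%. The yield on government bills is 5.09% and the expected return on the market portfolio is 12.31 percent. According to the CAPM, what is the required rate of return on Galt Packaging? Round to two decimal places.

β = ρ × σ_i / σ_m = 0.702 × 16.96% / 19.43% = 0.6128
MRP = 12.31% − 5.09% = 7.22%
E(R) = 5.09% + 0.6128 × 7.22% = 9.51%

9.51%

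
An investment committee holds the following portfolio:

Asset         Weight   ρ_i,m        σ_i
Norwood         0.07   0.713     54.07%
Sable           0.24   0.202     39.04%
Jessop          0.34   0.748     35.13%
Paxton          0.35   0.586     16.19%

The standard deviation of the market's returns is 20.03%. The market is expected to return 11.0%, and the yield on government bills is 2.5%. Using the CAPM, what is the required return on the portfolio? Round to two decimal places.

9.65%

β_Norwood = 0.713 × 54.07% / 20.03% = 1.9247
β_Sable = 0.202 × 39.04% / 20.03% = 0.3937
β_Jessop = 0.748 × 35.13% / 20.03% = 1.3119
β_Paxton = 0.586 × 16.19% / 20.03% = 0.4737
β_P = Σ w_i β_i = 0.07×1.9247 + 0.24×0.3937 + 0.34×1.3119 + 0.35×0.4737 = 0.8411
MRP = 11.0% − 2.5% = 8.50%
E(R_P) = R_f + β_P × MRP = 2.5% + 0.8411 × 8.5% = 9.65%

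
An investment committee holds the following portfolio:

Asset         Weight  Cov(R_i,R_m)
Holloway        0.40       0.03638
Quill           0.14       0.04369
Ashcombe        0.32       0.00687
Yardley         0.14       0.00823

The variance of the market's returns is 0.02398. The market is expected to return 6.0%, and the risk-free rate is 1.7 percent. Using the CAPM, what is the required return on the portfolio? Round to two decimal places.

6.01%

β_Holloway = 0.03638 / 0.02398 = 1.5171
β_Quill = 0.04369 / 0.02398 = 1.8219
β_Ashcombe = 0.00687 / 0.02398 = 0.2865
β_Yardley = 0.00823 / 0.02398 = 0.3432
β_P = Σ w_i β_i = 0.40×1.5171 + 0.14×1.8219 + 0.32×0.2865 + 0.14×0.3432 = 1.0016
MRP = 6.0% − 1.7% = 4.30%
E(R_P) = R_f + β_P × MRP = 1.7% + 1.0016 × 4.3% = 6.01%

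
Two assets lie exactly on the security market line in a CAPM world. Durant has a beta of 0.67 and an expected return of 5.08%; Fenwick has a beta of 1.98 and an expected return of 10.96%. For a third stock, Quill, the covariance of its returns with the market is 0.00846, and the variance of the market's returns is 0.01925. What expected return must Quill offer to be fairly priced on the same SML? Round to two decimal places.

4.05%

MRP = (10.96% − 5.08%) / (1.98 − 0.67) = 4.4885%
R_f = 5.08% − 0.67 × 4.4885% = 2.0727%
β_Quill = Cov / Var(R_m) = 0.00846 / 0.01925 = 0.4395
E(R_Quill) = R_f + β × MRP = 2.0727% + 0.4395 × 4.4885% = 4.05%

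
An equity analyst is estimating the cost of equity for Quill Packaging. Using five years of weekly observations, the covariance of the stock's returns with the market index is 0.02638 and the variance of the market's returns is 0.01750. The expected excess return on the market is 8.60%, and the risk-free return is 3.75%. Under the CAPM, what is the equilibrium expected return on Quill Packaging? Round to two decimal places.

β = Cov(R_i, R_m) / Var(R_m) = 0.02638 / 0.01750 = 1.5074
E(R) = R_f + β × MRP = 3.75% + 1.5074 × 8.60% = 16.71%

16.71%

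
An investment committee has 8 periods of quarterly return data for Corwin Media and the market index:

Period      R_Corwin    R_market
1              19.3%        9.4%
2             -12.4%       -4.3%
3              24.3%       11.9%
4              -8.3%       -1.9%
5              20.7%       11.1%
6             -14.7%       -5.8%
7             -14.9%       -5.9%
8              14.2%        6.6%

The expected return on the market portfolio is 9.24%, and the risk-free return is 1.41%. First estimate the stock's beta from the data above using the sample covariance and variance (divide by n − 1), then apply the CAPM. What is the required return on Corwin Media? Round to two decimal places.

18.86%

Mean R_i = (19.3 − 12.4 + 24.3 − 8.3 + 20.7 − 14.7 − 14.9 + 14.2) / 8 = 3.5250%
Mean R_m = (9.4 − 4.3 + 11.9 − 1.9 + 11.1 − 5.8 − 5.9 + 6.6) / 8 = 2.6375%
Σ(R_i − R̄_i)(R_m − R̄_m) = 961.9625  ⇒  Cov = 961.9625 / 7 = 137.4232
Σ(R_m − R̄_m)² = 431.6388  ⇒  Var(R_m) = 431.6388 / 7 = 61.6627
β = Cov / Var(R_m) = 137.4232 / 61.6627 = 2.2286
MRP = 9.24% − 1.41% = 7.83%
E(R) = R_f + β × MRP = 1.41% + 2.2286 × 7.83% = 18.86%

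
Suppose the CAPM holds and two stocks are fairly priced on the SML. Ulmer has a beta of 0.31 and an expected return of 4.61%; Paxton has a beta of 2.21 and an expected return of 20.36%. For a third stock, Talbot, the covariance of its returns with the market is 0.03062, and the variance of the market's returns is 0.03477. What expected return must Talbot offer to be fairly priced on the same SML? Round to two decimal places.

9.34%

MRP = (20.36% − 4.61%) / (2.21 − 0.31) = 8.2895%
R_f = 4.61% − 0.31 × 8.2895% = 2.0403%
β_Talbot = Cov / Var(R_m) = 0.03062 / 0.03477 = 0.8806
E(R_Talbot) = R_f + β × MRP = 2.0403% + 0.8806 × 8.2895% = 9.34%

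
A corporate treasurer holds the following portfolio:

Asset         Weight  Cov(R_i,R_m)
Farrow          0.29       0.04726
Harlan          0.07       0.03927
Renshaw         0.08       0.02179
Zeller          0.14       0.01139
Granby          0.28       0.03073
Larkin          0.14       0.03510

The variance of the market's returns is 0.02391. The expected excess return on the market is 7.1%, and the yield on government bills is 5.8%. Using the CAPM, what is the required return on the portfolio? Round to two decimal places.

β_Farrow = 0.04726 / 0.02391 = 1.9766
β_Harlan = 0.03927 / 0.02391 = 1.6424
β_Renshaw = 0.02179 / 0.02391 = 0.9113
β_Zeller = 0.01139 / 0.02391 = 0.4764
β_Granby = 0.03073 / 0.02391 = 1.2852
β_Larkin = 0.03510 / 0.02391 = 1.4680
β_P = Σ w_i β_i = 0.29×1.9766 + 0.07×1.6424 + 0.08×0.9113 + 0.14×0.4764 + 0.28×1.2852 + 0.14×1.4680 = 1.3932
E(R_P) = R_f + β_P × MRP = 5.8% + 1.3932 × 7.1% = 15.69%

15.69%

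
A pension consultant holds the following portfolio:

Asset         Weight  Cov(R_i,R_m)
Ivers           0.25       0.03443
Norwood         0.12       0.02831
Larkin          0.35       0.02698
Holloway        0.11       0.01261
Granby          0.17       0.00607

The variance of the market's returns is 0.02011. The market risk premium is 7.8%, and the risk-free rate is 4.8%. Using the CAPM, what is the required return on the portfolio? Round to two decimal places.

14.06%

β_Ivers = 0.03443 / 0.02011 = 1.7121
β_Norwood = 0.02831 / 0.02011 = 1.4078
β_Larkin = 0.02698 / 0.02011 = 1.3416
β_Holloway = 0.01261 / 0.02011 = 0.6271
β_Granby = 0.00607 / 0.02011 = 0.3018
β_P = Σ w_i β_i = 0.25×1.7121 + 0.12×1.4078 + 0.35×1.3416 + 0.11×0.6271 + 0.17×0.3018 = 1.1868
E(R_P) = R_f + β_P × MRP = 4.8% + 1.1868 × 7.8% = 14.06%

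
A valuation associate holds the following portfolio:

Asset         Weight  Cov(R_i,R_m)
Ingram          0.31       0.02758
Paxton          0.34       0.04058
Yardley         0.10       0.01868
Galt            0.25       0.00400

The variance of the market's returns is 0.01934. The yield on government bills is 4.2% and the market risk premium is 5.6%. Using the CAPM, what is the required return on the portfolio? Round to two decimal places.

11.50%

β_Ingram = 0.02758 / 0.01934 = 1.4261
β_Paxton = 0.04058 / 0.01934 = 2.0982
β_Yardley = 0.01868 / 0.01934 = 0.9659
β_Galt = 0.00400 / 0.01934 = 0.2068
β_P = Σ w_i β_i = 0.31×1.4261 + 0.34×2.0982 + 0.10×0.9659 + 0.25×0.2068 = 1.3038
E(R_P) = R_f + β_P × MRP = 4.2% + 1.3038 × 5.6% = 11.50%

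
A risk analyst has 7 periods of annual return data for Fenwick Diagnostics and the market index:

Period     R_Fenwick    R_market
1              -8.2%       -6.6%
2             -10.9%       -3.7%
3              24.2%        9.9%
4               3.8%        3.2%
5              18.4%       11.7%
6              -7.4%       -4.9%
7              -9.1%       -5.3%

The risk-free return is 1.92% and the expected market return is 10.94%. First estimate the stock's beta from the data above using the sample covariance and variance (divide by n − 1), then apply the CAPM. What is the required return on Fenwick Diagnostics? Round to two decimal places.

Mean R_i = (-8.2 − 10.9 + 24.2 + 3.8 + 18.4 − 7.4 − 9.1) / 7 = 1.5429%
Mean R_m = (-6.6 − 3.7 + 9.9 + 3.2 + 11.7 − 4.9 − 5.3) / 7 = 0.6143%
Σ(R_i − R̄_i)(R_m − R̄_m) = 639.3257  ⇒  Cov = 639.3257 / 6 = 106.5543
Σ(R_m − R̄_m)² = 351.8486  ⇒  Var(R_m) = 351.8486 / 6 = 58.6414
β = Cov / Var(R_m) = 106.5543 / 58.6414 = 1.8170
MRP = 10.94% − 1.92% = 9.02%
E(R) = R_f + β × MRP = 1.92% + 1.8170 × 9.02% = 18.31%

18.31%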